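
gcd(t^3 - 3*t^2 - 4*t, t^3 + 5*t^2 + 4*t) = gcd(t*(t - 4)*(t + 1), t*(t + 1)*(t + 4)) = t^2 + t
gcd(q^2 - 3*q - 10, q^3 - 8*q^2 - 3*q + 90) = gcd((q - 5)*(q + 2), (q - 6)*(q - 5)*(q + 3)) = q - 5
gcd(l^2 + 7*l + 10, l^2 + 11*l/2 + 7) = l + 2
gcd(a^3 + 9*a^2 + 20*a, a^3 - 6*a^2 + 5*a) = a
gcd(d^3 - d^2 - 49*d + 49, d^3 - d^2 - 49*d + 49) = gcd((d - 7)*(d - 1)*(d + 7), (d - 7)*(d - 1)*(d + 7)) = d^3 - d^2 - 49*d + 49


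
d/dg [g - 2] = 1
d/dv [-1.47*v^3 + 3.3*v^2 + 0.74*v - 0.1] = -4.41*v^2 + 6.6*v + 0.74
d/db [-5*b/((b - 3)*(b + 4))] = 5*(b^2 + 12)/(b^4 + 2*b^3 - 23*b^2 - 24*b + 144)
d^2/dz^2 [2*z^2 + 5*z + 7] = 4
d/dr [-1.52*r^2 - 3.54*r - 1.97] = -3.04*r - 3.54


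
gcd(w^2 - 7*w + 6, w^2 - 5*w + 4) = w - 1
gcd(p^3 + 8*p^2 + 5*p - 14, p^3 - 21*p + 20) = p - 1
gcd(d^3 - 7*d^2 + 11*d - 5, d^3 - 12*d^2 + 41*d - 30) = d^2 - 6*d + 5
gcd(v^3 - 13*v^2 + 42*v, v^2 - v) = v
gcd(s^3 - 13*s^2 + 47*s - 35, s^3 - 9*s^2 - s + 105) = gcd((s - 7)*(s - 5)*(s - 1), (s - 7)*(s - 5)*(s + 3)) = s^2 - 12*s + 35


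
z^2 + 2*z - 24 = (z - 4)*(z + 6)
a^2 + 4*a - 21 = (a - 3)*(a + 7)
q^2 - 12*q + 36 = (q - 6)^2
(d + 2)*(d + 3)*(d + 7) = d^3 + 12*d^2 + 41*d + 42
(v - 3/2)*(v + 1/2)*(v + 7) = v^3 + 6*v^2 - 31*v/4 - 21/4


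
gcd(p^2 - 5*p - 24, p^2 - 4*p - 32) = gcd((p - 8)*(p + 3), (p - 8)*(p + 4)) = p - 8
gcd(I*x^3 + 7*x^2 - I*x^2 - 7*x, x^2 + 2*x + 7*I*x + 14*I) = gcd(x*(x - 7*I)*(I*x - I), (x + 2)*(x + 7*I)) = 1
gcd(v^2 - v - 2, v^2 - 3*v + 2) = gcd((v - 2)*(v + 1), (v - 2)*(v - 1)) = v - 2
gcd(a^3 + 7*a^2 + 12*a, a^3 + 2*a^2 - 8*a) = a^2 + 4*a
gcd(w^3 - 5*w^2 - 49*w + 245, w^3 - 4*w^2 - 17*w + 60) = w - 5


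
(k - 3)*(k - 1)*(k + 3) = k^3 - k^2 - 9*k + 9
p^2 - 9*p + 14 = (p - 7)*(p - 2)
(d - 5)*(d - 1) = d^2 - 6*d + 5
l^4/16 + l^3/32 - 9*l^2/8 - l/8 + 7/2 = (l/4 + 1/2)*(l/4 + 1)*(l - 7/2)*(l - 2)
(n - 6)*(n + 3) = n^2 - 3*n - 18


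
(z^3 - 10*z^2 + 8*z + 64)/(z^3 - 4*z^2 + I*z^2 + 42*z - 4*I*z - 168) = (z^2 - 6*z - 16)/(z^2 + I*z + 42)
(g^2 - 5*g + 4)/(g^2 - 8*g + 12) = (g^2 - 5*g + 4)/(g^2 - 8*g + 12)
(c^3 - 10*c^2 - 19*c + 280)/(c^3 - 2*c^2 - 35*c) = (c - 8)/c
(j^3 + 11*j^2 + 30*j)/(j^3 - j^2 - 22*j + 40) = j*(j + 6)/(j^2 - 6*j + 8)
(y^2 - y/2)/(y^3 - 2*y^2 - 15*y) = (1/2 - y)/(-y^2 + 2*y + 15)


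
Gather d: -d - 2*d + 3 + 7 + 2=12 - 3*d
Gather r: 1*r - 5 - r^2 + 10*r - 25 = -r^2 + 11*r - 30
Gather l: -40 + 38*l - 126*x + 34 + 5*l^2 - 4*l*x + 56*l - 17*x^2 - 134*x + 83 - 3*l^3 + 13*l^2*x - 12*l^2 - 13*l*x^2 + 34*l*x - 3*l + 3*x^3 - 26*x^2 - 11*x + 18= -3*l^3 + l^2*(13*x - 7) + l*(-13*x^2 + 30*x + 91) + 3*x^3 - 43*x^2 - 271*x + 95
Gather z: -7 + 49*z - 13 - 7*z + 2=42*z - 18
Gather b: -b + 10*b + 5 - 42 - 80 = 9*b - 117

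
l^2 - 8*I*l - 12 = (l - 6*I)*(l - 2*I)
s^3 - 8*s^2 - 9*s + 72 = (s - 8)*(s - 3)*(s + 3)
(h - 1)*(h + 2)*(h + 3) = h^3 + 4*h^2 + h - 6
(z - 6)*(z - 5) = z^2 - 11*z + 30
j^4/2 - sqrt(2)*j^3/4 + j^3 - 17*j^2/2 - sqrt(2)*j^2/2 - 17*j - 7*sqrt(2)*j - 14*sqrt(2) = (j/2 + sqrt(2))*(j + 2)*(j - 7*sqrt(2)/2)*(j + sqrt(2))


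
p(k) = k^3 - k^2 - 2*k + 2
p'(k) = 3*k^2 - 2*k - 2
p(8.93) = 616.52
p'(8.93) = 219.37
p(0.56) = 0.74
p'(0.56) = -2.18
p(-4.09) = -74.97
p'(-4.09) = 56.36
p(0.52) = 0.83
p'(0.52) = -2.23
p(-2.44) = -13.60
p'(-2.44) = 20.74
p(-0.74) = 2.53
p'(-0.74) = 1.12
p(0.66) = 0.53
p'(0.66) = -2.01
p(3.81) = 35.17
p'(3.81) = 33.93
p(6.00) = 170.00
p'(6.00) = 94.00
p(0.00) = 2.00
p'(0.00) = -2.00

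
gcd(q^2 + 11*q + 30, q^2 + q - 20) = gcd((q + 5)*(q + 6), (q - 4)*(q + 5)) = q + 5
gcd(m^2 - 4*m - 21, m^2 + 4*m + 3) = m + 3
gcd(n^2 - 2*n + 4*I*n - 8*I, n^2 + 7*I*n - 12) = n + 4*I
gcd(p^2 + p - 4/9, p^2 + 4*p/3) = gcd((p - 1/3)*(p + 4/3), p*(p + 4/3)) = p + 4/3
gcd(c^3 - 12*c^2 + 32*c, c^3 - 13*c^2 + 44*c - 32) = c^2 - 12*c + 32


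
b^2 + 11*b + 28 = (b + 4)*(b + 7)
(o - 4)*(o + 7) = o^2 + 3*o - 28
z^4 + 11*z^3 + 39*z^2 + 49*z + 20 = (z + 1)^2*(z + 4)*(z + 5)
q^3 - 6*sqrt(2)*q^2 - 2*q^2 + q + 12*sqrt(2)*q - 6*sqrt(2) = (q - 1)^2*(q - 6*sqrt(2))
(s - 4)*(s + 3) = s^2 - s - 12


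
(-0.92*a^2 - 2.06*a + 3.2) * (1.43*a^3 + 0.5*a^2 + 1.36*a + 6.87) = -1.3156*a^5 - 3.4058*a^4 + 2.2948*a^3 - 7.522*a^2 - 9.8002*a + 21.984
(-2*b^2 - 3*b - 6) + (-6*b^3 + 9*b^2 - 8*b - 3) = -6*b^3 + 7*b^2 - 11*b - 9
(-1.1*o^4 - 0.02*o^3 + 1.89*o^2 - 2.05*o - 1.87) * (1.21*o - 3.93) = -1.331*o^5 + 4.2988*o^4 + 2.3655*o^3 - 9.9082*o^2 + 5.7938*o + 7.3491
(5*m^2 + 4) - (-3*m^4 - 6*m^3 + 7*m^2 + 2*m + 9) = 3*m^4 + 6*m^3 - 2*m^2 - 2*m - 5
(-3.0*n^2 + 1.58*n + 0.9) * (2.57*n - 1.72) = -7.71*n^3 + 9.2206*n^2 - 0.4046*n - 1.548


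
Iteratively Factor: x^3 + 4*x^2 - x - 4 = (x + 1)*(x^2 + 3*x - 4) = (x + 1)*(x + 4)*(x - 1)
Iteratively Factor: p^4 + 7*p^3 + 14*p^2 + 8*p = (p + 2)*(p^3 + 5*p^2 + 4*p) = (p + 2)*(p + 4)*(p^2 + p) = p*(p + 2)*(p + 4)*(p + 1)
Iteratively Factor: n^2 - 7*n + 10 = (n - 2)*(n - 5)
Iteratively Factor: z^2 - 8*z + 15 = (z - 5)*(z - 3)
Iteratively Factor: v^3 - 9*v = (v + 3)*(v^2 - 3*v) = v*(v + 3)*(v - 3)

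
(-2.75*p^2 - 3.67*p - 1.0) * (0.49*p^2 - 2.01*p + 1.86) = -1.3475*p^4 + 3.7292*p^3 + 1.7717*p^2 - 4.8162*p - 1.86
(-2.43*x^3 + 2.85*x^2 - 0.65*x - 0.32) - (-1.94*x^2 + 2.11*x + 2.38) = -2.43*x^3 + 4.79*x^2 - 2.76*x - 2.7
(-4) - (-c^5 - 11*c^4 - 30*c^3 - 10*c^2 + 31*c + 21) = c^5 + 11*c^4 + 30*c^3 + 10*c^2 - 31*c - 25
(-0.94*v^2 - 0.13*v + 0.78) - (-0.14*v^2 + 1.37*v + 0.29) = -0.8*v^2 - 1.5*v + 0.49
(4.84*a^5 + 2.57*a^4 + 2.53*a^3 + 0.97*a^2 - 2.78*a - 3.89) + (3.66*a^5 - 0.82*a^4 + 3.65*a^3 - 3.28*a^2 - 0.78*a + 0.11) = 8.5*a^5 + 1.75*a^4 + 6.18*a^3 - 2.31*a^2 - 3.56*a - 3.78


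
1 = 1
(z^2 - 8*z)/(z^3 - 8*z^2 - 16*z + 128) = z/(z^2 - 16)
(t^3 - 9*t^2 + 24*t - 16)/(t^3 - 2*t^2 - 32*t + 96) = (t - 1)/(t + 6)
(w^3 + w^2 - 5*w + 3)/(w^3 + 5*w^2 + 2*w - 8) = (w^2 + 2*w - 3)/(w^2 + 6*w + 8)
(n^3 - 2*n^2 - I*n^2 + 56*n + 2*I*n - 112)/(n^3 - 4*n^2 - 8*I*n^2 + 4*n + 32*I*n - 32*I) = (n + 7*I)/(n - 2)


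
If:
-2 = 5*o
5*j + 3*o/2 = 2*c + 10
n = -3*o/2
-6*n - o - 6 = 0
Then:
No Solution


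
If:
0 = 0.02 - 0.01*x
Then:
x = 2.00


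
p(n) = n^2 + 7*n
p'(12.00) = 31.00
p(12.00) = 228.00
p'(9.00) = 25.00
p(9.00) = 144.00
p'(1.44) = 9.88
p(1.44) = 12.15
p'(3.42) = 13.84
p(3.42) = 35.64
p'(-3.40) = 0.20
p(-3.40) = -12.24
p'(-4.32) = -1.64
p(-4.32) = -11.58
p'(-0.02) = 6.96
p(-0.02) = -0.14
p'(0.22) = 7.44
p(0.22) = 1.59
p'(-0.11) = 6.78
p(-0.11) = -0.76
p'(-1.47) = 4.06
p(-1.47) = -8.13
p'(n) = 2*n + 7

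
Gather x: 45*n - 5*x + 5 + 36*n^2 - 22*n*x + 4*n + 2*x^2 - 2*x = 36*n^2 + 49*n + 2*x^2 + x*(-22*n - 7) + 5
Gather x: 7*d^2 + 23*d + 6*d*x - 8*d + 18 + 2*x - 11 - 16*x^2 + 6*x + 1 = 7*d^2 + 15*d - 16*x^2 + x*(6*d + 8) + 8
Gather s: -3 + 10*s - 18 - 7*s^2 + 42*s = -7*s^2 + 52*s - 21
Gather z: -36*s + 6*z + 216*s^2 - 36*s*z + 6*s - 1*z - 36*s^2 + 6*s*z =180*s^2 - 30*s + z*(5 - 30*s)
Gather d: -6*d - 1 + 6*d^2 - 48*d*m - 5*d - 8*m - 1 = 6*d^2 + d*(-48*m - 11) - 8*m - 2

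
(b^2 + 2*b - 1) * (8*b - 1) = 8*b^3 + 15*b^2 - 10*b + 1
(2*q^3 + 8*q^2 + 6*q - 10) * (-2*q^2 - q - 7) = -4*q^5 - 18*q^4 - 34*q^3 - 42*q^2 - 32*q + 70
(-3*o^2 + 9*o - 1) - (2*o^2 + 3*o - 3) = -5*o^2 + 6*o + 2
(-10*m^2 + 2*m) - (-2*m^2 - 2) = -8*m^2 + 2*m + 2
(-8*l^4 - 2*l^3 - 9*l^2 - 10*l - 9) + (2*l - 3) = -8*l^4 - 2*l^3 - 9*l^2 - 8*l - 12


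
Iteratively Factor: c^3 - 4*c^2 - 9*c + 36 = (c - 3)*(c^2 - c - 12) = (c - 3)*(c + 3)*(c - 4)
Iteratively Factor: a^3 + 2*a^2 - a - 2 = (a - 1)*(a^2 + 3*a + 2) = (a - 1)*(a + 1)*(a + 2)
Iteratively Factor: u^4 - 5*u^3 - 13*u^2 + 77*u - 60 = (u + 4)*(u^3 - 9*u^2 + 23*u - 15) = (u - 1)*(u + 4)*(u^2 - 8*u + 15) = (u - 3)*(u - 1)*(u + 4)*(u - 5)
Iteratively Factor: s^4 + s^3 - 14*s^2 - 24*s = (s + 3)*(s^3 - 2*s^2 - 8*s) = (s + 2)*(s + 3)*(s^2 - 4*s) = (s - 4)*(s + 2)*(s + 3)*(s)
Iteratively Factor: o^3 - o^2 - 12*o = (o)*(o^2 - o - 12) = o*(o + 3)*(o - 4)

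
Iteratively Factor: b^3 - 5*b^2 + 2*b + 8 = (b + 1)*(b^2 - 6*b + 8) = (b - 4)*(b + 1)*(b - 2)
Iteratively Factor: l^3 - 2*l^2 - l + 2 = (l - 1)*(l^2 - l - 2) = (l - 1)*(l + 1)*(l - 2)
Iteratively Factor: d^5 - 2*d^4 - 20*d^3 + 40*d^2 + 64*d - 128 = (d - 4)*(d^4 + 2*d^3 - 12*d^2 - 8*d + 32) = (d - 4)*(d + 4)*(d^3 - 2*d^2 - 4*d + 8) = (d - 4)*(d - 2)*(d + 4)*(d^2 - 4) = (d - 4)*(d - 2)*(d + 2)*(d + 4)*(d - 2)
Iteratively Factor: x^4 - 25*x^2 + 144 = (x - 3)*(x^3 + 3*x^2 - 16*x - 48) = (x - 3)*(x + 3)*(x^2 - 16) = (x - 3)*(x + 3)*(x + 4)*(x - 4)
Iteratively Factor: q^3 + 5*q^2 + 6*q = (q + 3)*(q^2 + 2*q) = q*(q + 3)*(q + 2)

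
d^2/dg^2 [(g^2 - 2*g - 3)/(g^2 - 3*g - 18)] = 2*(g^3 + 45*g^2 - 81*g + 351)/(g^6 - 9*g^5 - 27*g^4 + 297*g^3 + 486*g^2 - 2916*g - 5832)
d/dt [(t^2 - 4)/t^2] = 8/t^3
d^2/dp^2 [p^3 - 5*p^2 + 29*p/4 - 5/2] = 6*p - 10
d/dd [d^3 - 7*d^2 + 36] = d*(3*d - 14)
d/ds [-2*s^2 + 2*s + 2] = 2 - 4*s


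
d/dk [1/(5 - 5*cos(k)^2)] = -2*cos(k)/(5*sin(k)^3)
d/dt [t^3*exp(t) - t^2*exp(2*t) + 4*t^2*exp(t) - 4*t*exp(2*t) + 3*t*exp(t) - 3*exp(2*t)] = (t^3 - 2*t^2*exp(t) + 7*t^2 - 10*t*exp(t) + 11*t - 10*exp(t) + 3)*exp(t)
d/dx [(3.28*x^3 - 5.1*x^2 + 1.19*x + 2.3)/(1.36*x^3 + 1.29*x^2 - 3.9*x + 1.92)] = (1.77635683940025e-15*x^5 + 11.1672*x^4 - 28.8208*x^3 + 27.8637*x^2 - 25.518*x + 11.2548)/(1.8496*x^6 + 3.5088*x^5 - 8.9439*x^4 - 4.8396*x^3 + 20.1636*x^2 - 14.976*x + 3.6864)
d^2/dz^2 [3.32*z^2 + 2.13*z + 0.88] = 6.64000000000000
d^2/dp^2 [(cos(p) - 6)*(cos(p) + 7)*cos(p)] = 165*cos(p)/4 - 2*cos(2*p) - 9*cos(3*p)/4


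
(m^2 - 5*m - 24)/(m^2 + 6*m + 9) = (m - 8)/(m + 3)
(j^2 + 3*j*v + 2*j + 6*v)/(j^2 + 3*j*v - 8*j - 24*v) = (j + 2)/(j - 8)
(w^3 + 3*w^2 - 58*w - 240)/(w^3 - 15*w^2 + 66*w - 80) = (w^2 + 11*w + 30)/(w^2 - 7*w + 10)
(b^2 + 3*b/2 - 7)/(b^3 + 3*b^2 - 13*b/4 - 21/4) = 2*(b - 2)/(2*b^2 - b - 3)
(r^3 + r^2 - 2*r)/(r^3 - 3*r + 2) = r/(r - 1)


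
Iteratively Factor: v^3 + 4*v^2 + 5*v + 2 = (v + 2)*(v^2 + 2*v + 1) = (v + 1)*(v + 2)*(v + 1)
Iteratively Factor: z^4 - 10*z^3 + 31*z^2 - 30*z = (z - 2)*(z^3 - 8*z^2 + 15*z) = z*(z - 2)*(z^2 - 8*z + 15) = z*(z - 3)*(z - 2)*(z - 5)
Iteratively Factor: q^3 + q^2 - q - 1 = (q + 1)*(q^2 - 1) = (q - 1)*(q + 1)*(q + 1)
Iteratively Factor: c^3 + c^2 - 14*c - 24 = (c - 4)*(c^2 + 5*c + 6) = (c - 4)*(c + 3)*(c + 2)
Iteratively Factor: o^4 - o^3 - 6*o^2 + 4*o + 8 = (o + 2)*(o^3 - 3*o^2 + 4) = (o - 2)*(o + 2)*(o^2 - o - 2) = (o - 2)*(o + 1)*(o + 2)*(o - 2)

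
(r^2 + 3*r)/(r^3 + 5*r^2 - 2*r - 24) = r/(r^2 + 2*r - 8)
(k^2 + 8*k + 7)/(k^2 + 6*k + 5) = (k + 7)/(k + 5)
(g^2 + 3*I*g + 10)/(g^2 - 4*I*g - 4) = (g + 5*I)/(g - 2*I)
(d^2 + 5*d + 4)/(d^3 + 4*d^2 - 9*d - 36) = (d + 1)/(d^2 - 9)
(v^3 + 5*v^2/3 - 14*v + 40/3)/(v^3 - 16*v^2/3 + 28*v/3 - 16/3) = (v + 5)/(v - 2)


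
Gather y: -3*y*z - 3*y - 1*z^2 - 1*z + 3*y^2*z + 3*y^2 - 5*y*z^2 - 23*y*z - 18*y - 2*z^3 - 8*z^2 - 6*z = y^2*(3*z + 3) + y*(-5*z^2 - 26*z - 21) - 2*z^3 - 9*z^2 - 7*z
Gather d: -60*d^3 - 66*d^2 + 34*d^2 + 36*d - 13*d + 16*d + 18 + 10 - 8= -60*d^3 - 32*d^2 + 39*d + 20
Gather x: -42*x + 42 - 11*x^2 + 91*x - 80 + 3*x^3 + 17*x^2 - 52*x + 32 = 3*x^3 + 6*x^2 - 3*x - 6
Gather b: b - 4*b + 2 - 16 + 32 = 18 - 3*b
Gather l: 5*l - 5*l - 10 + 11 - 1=0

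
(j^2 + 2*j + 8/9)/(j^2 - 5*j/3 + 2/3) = (9*j^2 + 18*j + 8)/(3*(3*j^2 - 5*j + 2))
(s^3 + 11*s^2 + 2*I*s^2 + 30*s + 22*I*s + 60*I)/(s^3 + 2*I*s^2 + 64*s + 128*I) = (s^2 + 11*s + 30)/(s^2 + 64)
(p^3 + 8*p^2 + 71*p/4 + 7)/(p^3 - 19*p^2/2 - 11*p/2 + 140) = (p^2 + 9*p/2 + 2)/(p^2 - 13*p + 40)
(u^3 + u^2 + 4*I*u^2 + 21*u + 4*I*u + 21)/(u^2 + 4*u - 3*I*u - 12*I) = (u^2 + u*(1 + 7*I) + 7*I)/(u + 4)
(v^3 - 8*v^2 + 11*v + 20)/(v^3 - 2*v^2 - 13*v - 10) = (v - 4)/(v + 2)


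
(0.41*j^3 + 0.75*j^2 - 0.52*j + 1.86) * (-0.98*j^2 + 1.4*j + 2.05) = -0.4018*j^5 - 0.161*j^4 + 2.4001*j^3 - 1.0133*j^2 + 1.538*j + 3.813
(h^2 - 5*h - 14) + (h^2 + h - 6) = 2*h^2 - 4*h - 20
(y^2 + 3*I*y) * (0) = 0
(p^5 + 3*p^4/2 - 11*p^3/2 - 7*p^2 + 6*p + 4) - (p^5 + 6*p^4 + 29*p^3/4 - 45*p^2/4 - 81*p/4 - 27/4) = -9*p^4/2 - 51*p^3/4 + 17*p^2/4 + 105*p/4 + 43/4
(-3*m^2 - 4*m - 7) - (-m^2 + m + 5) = -2*m^2 - 5*m - 12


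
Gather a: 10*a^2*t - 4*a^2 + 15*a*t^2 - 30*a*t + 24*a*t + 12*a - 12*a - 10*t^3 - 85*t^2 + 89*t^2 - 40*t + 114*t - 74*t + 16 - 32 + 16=a^2*(10*t - 4) + a*(15*t^2 - 6*t) - 10*t^3 + 4*t^2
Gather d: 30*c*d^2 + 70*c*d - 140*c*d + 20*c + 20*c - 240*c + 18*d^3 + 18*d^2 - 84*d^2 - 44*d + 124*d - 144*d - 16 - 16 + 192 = -200*c + 18*d^3 + d^2*(30*c - 66) + d*(-70*c - 64) + 160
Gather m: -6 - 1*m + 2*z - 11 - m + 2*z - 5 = -2*m + 4*z - 22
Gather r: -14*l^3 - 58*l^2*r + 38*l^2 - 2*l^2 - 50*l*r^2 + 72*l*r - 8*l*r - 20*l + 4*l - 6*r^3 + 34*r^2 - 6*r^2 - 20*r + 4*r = -14*l^3 + 36*l^2 - 16*l - 6*r^3 + r^2*(28 - 50*l) + r*(-58*l^2 + 64*l - 16)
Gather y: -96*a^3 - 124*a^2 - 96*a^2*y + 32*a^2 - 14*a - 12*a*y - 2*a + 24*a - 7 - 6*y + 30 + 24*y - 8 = -96*a^3 - 92*a^2 + 8*a + y*(-96*a^2 - 12*a + 18) + 15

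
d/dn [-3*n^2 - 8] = -6*n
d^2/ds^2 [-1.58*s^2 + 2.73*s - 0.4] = -3.16000000000000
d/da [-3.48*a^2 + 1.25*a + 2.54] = 1.25 - 6.96*a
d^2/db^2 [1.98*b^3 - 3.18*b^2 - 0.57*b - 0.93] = 11.88*b - 6.36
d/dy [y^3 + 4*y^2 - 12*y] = 3*y^2 + 8*y - 12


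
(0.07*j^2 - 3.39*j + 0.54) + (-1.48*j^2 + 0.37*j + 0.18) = -1.41*j^2 - 3.02*j + 0.72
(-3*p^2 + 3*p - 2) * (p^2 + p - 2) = -3*p^4 + 7*p^2 - 8*p + 4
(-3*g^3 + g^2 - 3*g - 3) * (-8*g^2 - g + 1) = 24*g^5 - 5*g^4 + 20*g^3 + 28*g^2 - 3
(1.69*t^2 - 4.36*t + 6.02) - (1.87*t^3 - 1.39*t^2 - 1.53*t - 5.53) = -1.87*t^3 + 3.08*t^2 - 2.83*t + 11.55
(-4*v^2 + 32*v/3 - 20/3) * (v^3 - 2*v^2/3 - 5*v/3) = -4*v^5 + 40*v^4/3 - 64*v^3/9 - 40*v^2/3 + 100*v/9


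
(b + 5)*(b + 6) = b^2 + 11*b + 30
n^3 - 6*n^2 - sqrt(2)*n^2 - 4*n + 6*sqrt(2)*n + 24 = (n - 6)*(n - 2*sqrt(2))*(n + sqrt(2))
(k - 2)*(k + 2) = k^2 - 4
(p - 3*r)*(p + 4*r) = p^2 + p*r - 12*r^2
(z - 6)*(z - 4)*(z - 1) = z^3 - 11*z^2 + 34*z - 24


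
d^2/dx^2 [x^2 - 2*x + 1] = 2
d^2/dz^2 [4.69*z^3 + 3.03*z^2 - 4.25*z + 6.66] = 28.14*z + 6.06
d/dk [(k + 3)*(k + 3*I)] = 2*k + 3 + 3*I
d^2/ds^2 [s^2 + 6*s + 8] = 2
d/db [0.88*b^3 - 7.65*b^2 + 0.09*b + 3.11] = 2.64*b^2 - 15.3*b + 0.09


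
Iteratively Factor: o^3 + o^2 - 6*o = (o - 2)*(o^2 + 3*o) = (o - 2)*(o + 3)*(o)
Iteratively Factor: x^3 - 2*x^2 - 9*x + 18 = (x - 2)*(x^2 - 9) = (x - 3)*(x - 2)*(x + 3)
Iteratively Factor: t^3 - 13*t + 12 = (t - 3)*(t^2 + 3*t - 4) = (t - 3)*(t - 1)*(t + 4)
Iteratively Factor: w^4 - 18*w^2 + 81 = (w + 3)*(w^3 - 3*w^2 - 9*w + 27) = (w - 3)*(w + 3)*(w^2 - 9) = (w - 3)^2*(w + 3)*(w + 3)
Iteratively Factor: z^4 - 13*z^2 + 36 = (z - 2)*(z^3 + 2*z^2 - 9*z - 18) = (z - 3)*(z - 2)*(z^2 + 5*z + 6) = (z - 3)*(z - 2)*(z + 3)*(z + 2)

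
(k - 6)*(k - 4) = k^2 - 10*k + 24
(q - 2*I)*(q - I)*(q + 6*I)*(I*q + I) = I*q^4 - 3*q^3 + I*q^3 - 3*q^2 + 16*I*q^2 + 12*q + 16*I*q + 12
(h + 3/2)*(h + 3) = h^2 + 9*h/2 + 9/2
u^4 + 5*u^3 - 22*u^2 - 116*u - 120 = (u - 5)*(u + 2)^2*(u + 6)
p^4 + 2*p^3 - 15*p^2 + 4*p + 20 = (p - 2)^2*(p + 1)*(p + 5)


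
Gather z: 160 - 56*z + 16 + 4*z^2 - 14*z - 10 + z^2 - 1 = 5*z^2 - 70*z + 165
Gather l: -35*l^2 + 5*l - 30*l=-35*l^2 - 25*l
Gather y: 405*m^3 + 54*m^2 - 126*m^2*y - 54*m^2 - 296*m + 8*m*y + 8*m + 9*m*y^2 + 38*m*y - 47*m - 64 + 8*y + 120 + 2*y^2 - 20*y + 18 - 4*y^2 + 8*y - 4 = 405*m^3 - 335*m + y^2*(9*m - 2) + y*(-126*m^2 + 46*m - 4) + 70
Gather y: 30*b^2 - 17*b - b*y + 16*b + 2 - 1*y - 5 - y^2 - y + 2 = 30*b^2 - b - y^2 + y*(-b - 2) - 1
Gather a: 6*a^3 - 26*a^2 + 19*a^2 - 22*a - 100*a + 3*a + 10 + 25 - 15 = 6*a^3 - 7*a^2 - 119*a + 20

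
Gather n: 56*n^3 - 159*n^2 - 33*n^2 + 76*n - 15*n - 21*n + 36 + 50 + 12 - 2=56*n^3 - 192*n^2 + 40*n + 96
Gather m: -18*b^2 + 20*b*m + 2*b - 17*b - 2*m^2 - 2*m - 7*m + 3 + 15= -18*b^2 - 15*b - 2*m^2 + m*(20*b - 9) + 18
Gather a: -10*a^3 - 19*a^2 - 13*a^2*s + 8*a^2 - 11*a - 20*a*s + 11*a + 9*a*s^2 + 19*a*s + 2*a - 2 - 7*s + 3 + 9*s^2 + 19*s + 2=-10*a^3 + a^2*(-13*s - 11) + a*(9*s^2 - s + 2) + 9*s^2 + 12*s + 3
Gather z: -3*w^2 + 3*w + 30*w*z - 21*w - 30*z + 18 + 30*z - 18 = -3*w^2 + 30*w*z - 18*w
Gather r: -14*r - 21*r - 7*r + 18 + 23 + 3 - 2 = 42 - 42*r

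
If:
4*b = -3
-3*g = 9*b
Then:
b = -3/4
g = 9/4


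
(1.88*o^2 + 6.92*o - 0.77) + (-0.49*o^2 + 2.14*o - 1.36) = 1.39*o^2 + 9.06*o - 2.13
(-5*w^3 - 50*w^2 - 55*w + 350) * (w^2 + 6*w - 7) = -5*w^5 - 80*w^4 - 320*w^3 + 370*w^2 + 2485*w - 2450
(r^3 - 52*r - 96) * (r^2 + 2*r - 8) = r^5 + 2*r^4 - 60*r^3 - 200*r^2 + 224*r + 768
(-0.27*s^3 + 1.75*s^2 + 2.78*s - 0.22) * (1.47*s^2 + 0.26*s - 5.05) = -0.3969*s^5 + 2.5023*s^4 + 5.9051*s^3 - 8.4381*s^2 - 14.0962*s + 1.111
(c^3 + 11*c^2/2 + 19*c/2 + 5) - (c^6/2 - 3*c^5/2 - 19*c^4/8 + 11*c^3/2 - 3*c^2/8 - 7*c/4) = -c^6/2 + 3*c^5/2 + 19*c^4/8 - 9*c^3/2 + 47*c^2/8 + 45*c/4 + 5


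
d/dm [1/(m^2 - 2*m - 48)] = 2*(1 - m)/(-m^2 + 2*m + 48)^2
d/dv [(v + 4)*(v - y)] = 2*v - y + 4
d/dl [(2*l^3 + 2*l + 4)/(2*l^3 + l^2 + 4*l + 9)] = 2*(l^4 + 4*l^3 + 14*l^2 - 4*l + 1)/(4*l^6 + 4*l^5 + 17*l^4 + 44*l^3 + 34*l^2 + 72*l + 81)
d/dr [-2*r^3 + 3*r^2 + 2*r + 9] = -6*r^2 + 6*r + 2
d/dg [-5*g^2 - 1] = -10*g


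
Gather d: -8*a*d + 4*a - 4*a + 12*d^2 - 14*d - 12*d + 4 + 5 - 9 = 12*d^2 + d*(-8*a - 26)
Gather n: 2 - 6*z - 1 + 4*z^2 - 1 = 4*z^2 - 6*z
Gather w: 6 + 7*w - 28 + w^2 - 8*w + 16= w^2 - w - 6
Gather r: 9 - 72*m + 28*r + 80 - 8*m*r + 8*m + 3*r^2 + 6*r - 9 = -64*m + 3*r^2 + r*(34 - 8*m) + 80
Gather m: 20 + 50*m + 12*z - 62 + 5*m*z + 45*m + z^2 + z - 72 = m*(5*z + 95) + z^2 + 13*z - 114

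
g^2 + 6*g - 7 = (g - 1)*(g + 7)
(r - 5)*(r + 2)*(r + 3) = r^3 - 19*r - 30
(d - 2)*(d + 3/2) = d^2 - d/2 - 3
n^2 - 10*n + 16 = (n - 8)*(n - 2)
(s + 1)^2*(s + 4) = s^3 + 6*s^2 + 9*s + 4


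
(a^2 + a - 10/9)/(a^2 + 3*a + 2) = (a^2 + a - 10/9)/(a^2 + 3*a + 2)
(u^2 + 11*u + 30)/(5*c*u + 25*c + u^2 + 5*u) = (u + 6)/(5*c + u)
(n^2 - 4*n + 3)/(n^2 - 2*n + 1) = (n - 3)/(n - 1)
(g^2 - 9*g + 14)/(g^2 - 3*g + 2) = (g - 7)/(g - 1)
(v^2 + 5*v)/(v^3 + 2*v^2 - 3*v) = (v + 5)/(v^2 + 2*v - 3)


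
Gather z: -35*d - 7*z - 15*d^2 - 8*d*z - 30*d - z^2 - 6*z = -15*d^2 - 65*d - z^2 + z*(-8*d - 13)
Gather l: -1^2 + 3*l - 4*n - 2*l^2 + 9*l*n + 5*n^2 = -2*l^2 + l*(9*n + 3) + 5*n^2 - 4*n - 1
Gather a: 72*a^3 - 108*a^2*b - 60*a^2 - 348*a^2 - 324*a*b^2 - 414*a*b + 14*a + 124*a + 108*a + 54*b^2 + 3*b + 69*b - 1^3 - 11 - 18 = 72*a^3 + a^2*(-108*b - 408) + a*(-324*b^2 - 414*b + 246) + 54*b^2 + 72*b - 30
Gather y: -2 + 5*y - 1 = 5*y - 3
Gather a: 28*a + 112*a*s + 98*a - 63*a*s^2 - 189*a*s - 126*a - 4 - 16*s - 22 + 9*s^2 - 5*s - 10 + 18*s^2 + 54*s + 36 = a*(-63*s^2 - 77*s) + 27*s^2 + 33*s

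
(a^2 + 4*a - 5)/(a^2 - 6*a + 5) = (a + 5)/(a - 5)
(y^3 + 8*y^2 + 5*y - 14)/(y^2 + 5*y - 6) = (y^2 + 9*y + 14)/(y + 6)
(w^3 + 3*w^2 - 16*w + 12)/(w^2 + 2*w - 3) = (w^2 + 4*w - 12)/(w + 3)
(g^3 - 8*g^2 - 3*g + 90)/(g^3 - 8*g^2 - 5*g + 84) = (g^2 - 11*g + 30)/(g^2 - 11*g + 28)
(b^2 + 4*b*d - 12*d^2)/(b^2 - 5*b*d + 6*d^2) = (b + 6*d)/(b - 3*d)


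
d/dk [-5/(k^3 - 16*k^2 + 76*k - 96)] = 5*(3*k^2 - 32*k + 76)/(k^3 - 16*k^2 + 76*k - 96)^2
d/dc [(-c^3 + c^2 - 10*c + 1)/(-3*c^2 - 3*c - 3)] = (c^4 + 2*c^3 - 8*c^2 + 11)/(3*(c^4 + 2*c^3 + 3*c^2 + 2*c + 1))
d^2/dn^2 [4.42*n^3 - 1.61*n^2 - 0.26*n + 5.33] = 26.52*n - 3.22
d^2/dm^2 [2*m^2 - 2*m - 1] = 4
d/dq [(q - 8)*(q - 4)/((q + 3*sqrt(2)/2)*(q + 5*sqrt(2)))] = (13*sqrt(2)*q^2 + 24*q^2 - 68*q - 416*sqrt(2) - 360)/(2*q^4 + 26*sqrt(2)*q^3 + 229*q^2 + 390*sqrt(2)*q + 450)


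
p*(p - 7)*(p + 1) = p^3 - 6*p^2 - 7*p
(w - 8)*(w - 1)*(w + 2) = w^3 - 7*w^2 - 10*w + 16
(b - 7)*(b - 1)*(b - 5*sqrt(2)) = b^3 - 8*b^2 - 5*sqrt(2)*b^2 + 7*b + 40*sqrt(2)*b - 35*sqrt(2)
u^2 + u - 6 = (u - 2)*(u + 3)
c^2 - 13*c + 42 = (c - 7)*(c - 6)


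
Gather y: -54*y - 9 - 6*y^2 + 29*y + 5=-6*y^2 - 25*y - 4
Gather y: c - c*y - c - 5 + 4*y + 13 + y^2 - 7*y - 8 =y^2 + y*(-c - 3)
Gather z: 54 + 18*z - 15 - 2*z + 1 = 16*z + 40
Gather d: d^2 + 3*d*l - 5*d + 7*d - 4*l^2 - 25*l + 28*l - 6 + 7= d^2 + d*(3*l + 2) - 4*l^2 + 3*l + 1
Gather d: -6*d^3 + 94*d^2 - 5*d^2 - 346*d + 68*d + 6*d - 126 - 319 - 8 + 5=-6*d^3 + 89*d^2 - 272*d - 448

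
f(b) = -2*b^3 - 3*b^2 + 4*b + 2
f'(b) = -6*b^2 - 6*b + 4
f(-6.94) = 498.26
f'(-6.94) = -243.34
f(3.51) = -107.41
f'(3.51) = -90.98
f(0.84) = 2.06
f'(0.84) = -5.27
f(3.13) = -76.20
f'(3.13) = -73.56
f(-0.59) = -0.99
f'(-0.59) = 5.45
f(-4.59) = 113.84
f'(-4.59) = -94.87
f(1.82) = -12.71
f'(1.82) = -26.79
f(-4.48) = 103.70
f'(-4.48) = -89.54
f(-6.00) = 302.00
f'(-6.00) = -176.00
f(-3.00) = 17.00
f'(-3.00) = -32.00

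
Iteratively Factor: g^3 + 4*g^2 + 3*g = (g)*(g^2 + 4*g + 3) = g*(g + 3)*(g + 1)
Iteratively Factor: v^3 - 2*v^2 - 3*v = (v + 1)*(v^2 - 3*v) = (v - 3)*(v + 1)*(v)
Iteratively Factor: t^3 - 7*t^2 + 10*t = (t - 2)*(t^2 - 5*t) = (t - 5)*(t - 2)*(t)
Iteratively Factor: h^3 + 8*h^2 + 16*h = (h + 4)*(h^2 + 4*h) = h*(h + 4)*(h + 4)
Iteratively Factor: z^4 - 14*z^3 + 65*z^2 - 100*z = (z - 5)*(z^3 - 9*z^2 + 20*z) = (z - 5)*(z - 4)*(z^2 - 5*z) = (z - 5)^2*(z - 4)*(z)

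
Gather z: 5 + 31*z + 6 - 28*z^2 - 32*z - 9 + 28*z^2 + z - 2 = 0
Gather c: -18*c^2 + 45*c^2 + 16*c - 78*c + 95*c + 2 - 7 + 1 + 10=27*c^2 + 33*c + 6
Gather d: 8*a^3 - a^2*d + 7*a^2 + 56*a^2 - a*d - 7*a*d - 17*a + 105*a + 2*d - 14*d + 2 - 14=8*a^3 + 63*a^2 + 88*a + d*(-a^2 - 8*a - 12) - 12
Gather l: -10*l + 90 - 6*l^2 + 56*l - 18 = -6*l^2 + 46*l + 72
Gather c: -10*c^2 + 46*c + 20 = -10*c^2 + 46*c + 20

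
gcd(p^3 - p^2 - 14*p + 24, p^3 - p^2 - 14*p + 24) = p^3 - p^2 - 14*p + 24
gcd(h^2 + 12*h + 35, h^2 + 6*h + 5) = h + 5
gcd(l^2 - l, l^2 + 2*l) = l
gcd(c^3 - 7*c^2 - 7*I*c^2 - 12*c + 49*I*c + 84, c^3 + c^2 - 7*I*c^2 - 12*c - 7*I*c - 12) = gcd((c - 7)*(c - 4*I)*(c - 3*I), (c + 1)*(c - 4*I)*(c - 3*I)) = c^2 - 7*I*c - 12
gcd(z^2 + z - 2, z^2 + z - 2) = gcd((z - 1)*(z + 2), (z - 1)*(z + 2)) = z^2 + z - 2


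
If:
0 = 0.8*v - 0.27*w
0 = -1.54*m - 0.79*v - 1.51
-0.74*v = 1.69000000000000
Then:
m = 0.19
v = -2.28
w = -6.77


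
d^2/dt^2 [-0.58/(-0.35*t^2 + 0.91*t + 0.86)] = (0.1421*t^2 - 0.36946*t - 0.58*(0.7*t - 0.91)*(1.4*t - 1.82) - 0.34916)/(-0.35*t^2 + 0.91*t + 0.86)^3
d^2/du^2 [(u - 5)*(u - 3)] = 2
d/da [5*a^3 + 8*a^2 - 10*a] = 15*a^2 + 16*a - 10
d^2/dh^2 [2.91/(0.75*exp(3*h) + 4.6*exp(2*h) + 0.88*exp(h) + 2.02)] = (2.91*(2.25*exp(2*h) + 9.2*exp(h) + 0.88)*(4.5*exp(2*h) + 18.4*exp(h) + 1.76)*exp(h) - (19.6425*exp(2*h) + 53.544*exp(h) + 2.5608)*(0.75*exp(3*h) + 4.6*exp(2*h) + 0.88*exp(h) + 2.02))*exp(h)/(0.75*exp(3*h) + 4.6*exp(2*h) + 0.88*exp(h) + 2.02)^3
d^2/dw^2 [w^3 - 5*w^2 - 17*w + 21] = 6*w - 10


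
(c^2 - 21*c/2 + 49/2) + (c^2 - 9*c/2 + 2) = 2*c^2 - 15*c + 53/2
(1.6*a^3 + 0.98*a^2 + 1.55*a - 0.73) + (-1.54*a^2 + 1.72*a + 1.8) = 1.6*a^3 - 0.56*a^2 + 3.27*a + 1.07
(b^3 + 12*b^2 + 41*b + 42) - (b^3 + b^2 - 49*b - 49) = 11*b^2 + 90*b + 91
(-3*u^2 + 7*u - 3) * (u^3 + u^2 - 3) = -3*u^5 + 4*u^4 + 4*u^3 + 6*u^2 - 21*u + 9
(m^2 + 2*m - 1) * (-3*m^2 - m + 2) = -3*m^4 - 7*m^3 + 3*m^2 + 5*m - 2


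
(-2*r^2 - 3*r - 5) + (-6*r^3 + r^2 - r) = -6*r^3 - r^2 - 4*r - 5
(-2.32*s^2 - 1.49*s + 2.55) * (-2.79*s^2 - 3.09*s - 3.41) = 6.4728*s^4 + 11.3259*s^3 + 5.4008*s^2 - 2.7986*s - 8.6955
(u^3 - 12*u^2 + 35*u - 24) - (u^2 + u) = u^3 - 13*u^2 + 34*u - 24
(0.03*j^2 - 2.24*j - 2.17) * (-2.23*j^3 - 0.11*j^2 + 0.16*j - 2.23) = -0.0669*j^5 + 4.9919*j^4 + 5.0903*j^3 - 0.1866*j^2 + 4.648*j + 4.8391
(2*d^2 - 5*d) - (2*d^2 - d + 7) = -4*d - 7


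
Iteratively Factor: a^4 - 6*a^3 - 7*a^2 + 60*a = (a + 3)*(a^3 - 9*a^2 + 20*a) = (a - 4)*(a + 3)*(a^2 - 5*a) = a*(a - 4)*(a + 3)*(a - 5)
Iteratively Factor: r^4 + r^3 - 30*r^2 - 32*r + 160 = (r - 2)*(r^3 + 3*r^2 - 24*r - 80) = (r - 5)*(r - 2)*(r^2 + 8*r + 16) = (r - 5)*(r - 2)*(r + 4)*(r + 4)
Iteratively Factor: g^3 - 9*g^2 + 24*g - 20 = (g - 2)*(g^2 - 7*g + 10) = (g - 2)^2*(g - 5)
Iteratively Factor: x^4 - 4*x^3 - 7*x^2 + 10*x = (x - 1)*(x^3 - 3*x^2 - 10*x) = x*(x - 1)*(x^2 - 3*x - 10) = x*(x - 1)*(x + 2)*(x - 5)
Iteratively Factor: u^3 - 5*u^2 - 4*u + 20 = (u - 2)*(u^2 - 3*u - 10) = (u - 2)*(u + 2)*(u - 5)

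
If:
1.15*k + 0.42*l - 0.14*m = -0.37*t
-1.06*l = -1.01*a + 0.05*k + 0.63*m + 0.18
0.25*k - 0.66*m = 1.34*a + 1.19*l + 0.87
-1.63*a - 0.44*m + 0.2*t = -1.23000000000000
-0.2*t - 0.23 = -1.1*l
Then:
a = -0.02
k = 1.90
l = -0.68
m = 0.67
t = -4.87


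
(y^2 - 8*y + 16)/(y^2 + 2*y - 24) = (y - 4)/(y + 6)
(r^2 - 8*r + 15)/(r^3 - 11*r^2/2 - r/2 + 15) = 2*(r - 3)/(2*r^2 - r - 6)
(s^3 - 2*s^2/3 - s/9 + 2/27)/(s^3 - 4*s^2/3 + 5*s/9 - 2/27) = (3*s + 1)/(3*s - 1)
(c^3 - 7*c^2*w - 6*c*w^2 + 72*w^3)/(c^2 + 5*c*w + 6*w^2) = (c^2 - 10*c*w + 24*w^2)/(c + 2*w)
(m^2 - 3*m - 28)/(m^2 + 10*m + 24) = (m - 7)/(m + 6)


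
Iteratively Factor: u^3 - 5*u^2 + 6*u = (u)*(u^2 - 5*u + 6) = u*(u - 2)*(u - 3)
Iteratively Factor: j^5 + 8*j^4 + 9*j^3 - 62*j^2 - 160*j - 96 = (j - 3)*(j^4 + 11*j^3 + 42*j^2 + 64*j + 32) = (j - 3)*(j + 4)*(j^3 + 7*j^2 + 14*j + 8) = (j - 3)*(j + 4)^2*(j^2 + 3*j + 2) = (j - 3)*(j + 2)*(j + 4)^2*(j + 1)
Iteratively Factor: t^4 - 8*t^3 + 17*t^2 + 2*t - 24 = (t + 1)*(t^3 - 9*t^2 + 26*t - 24) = (t - 4)*(t + 1)*(t^2 - 5*t + 6) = (t - 4)*(t - 3)*(t + 1)*(t - 2)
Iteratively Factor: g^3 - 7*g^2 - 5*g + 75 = (g - 5)*(g^2 - 2*g - 15) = (g - 5)*(g + 3)*(g - 5)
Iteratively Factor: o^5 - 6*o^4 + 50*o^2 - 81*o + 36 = (o - 1)*(o^4 - 5*o^3 - 5*o^2 + 45*o - 36) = (o - 1)*(o + 3)*(o^3 - 8*o^2 + 19*o - 12) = (o - 1)^2*(o + 3)*(o^2 - 7*o + 12) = (o - 3)*(o - 1)^2*(o + 3)*(o - 4)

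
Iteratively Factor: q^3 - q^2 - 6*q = (q - 3)*(q^2 + 2*q) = q*(q - 3)*(q + 2)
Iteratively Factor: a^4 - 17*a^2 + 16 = (a + 1)*(a^3 - a^2 - 16*a + 16) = (a - 1)*(a + 1)*(a^2 - 16) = (a - 1)*(a + 1)*(a + 4)*(a - 4)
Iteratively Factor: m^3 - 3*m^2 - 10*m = (m)*(m^2 - 3*m - 10) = m*(m - 5)*(m + 2)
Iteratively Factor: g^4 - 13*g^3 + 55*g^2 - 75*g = (g - 3)*(g^3 - 10*g^2 + 25*g) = (g - 5)*(g - 3)*(g^2 - 5*g) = (g - 5)^2*(g - 3)*(g)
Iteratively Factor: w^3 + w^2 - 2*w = (w)*(w^2 + w - 2) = w*(w - 1)*(w + 2)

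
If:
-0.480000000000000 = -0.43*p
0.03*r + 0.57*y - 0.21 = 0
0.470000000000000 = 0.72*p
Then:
No Solution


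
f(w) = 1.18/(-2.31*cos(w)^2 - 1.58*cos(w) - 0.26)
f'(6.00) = 0.13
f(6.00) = -0.30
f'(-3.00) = -0.54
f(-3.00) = -1.23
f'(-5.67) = -0.38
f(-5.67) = -0.38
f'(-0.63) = 0.40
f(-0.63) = -0.39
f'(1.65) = -63.96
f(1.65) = -7.90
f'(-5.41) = -0.83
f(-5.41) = -0.53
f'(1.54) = -21.02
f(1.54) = -3.80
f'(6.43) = -0.06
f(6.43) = -0.29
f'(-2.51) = -6.25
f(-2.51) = -2.41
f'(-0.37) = 0.18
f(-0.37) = -0.32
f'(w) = 1.18*(-4.62*sin(w)*cos(w) - 1.58*sin(w))/(-2.31*cos(w)^2 - 1.58*cos(w) - 0.26)^2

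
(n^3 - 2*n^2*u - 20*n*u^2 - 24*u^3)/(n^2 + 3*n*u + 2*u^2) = (n^2 - 4*n*u - 12*u^2)/(n + u)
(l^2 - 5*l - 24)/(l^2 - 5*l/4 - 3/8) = 8*(-l^2 + 5*l + 24)/(-8*l^2 + 10*l + 3)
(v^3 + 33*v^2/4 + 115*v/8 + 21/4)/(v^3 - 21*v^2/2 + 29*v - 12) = (8*v^3 + 66*v^2 + 115*v + 42)/(4*(2*v^3 - 21*v^2 + 58*v - 24))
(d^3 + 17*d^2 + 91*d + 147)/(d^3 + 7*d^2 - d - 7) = (d^2 + 10*d + 21)/(d^2 - 1)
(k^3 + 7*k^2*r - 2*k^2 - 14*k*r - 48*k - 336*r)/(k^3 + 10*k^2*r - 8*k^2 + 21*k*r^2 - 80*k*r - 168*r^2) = (k + 6)/(k + 3*r)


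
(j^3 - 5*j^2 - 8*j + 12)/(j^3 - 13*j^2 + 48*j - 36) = (j + 2)/(j - 6)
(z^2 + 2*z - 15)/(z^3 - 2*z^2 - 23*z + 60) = 1/(z - 4)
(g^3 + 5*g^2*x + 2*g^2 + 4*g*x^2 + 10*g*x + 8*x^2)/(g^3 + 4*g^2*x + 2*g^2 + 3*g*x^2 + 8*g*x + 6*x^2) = (g + 4*x)/(g + 3*x)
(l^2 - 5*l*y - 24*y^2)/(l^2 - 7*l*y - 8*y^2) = (l + 3*y)/(l + y)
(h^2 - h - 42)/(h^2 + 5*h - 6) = (h - 7)/(h - 1)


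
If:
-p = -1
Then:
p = 1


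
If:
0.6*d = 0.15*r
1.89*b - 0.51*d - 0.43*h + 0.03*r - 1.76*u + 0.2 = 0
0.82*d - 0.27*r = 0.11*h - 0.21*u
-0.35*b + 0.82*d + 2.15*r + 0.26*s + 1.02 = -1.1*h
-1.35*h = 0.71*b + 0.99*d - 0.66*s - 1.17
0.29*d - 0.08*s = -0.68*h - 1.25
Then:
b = -1.73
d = 0.45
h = -3.13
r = 1.81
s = -9.37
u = -1.08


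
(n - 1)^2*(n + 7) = n^3 + 5*n^2 - 13*n + 7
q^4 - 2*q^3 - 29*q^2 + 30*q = q*(q - 6)*(q - 1)*(q + 5)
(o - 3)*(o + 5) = o^2 + 2*o - 15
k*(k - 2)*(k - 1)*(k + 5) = k^4 + 2*k^3 - 13*k^2 + 10*k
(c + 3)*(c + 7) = c^2 + 10*c + 21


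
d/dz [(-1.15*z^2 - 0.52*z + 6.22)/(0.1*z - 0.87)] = (-0.115*z^2 + 2.001*z - 0.1696)/(0.01*z^2 - 0.174*z + 0.7569)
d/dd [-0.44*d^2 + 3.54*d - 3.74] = 3.54 - 0.88*d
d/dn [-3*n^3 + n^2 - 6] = n*(2 - 9*n)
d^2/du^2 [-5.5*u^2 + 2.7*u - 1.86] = -11.0000000000000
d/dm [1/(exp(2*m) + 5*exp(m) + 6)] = (-2*exp(m) - 5)*exp(m)/(exp(2*m) + 5*exp(m) + 6)^2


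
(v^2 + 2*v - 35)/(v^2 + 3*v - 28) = (v - 5)/(v - 4)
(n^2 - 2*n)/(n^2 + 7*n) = (n - 2)/(n + 7)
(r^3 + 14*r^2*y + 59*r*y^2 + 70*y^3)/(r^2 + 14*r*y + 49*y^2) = (r^2 + 7*r*y + 10*y^2)/(r + 7*y)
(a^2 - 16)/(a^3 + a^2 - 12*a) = (a - 4)/(a*(a - 3))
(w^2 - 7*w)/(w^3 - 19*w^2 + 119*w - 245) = w/(w^2 - 12*w + 35)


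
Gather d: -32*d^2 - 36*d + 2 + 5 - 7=-32*d^2 - 36*d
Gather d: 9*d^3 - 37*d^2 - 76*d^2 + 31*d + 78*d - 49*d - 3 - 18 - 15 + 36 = 9*d^3 - 113*d^2 + 60*d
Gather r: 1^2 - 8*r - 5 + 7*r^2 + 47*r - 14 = 7*r^2 + 39*r - 18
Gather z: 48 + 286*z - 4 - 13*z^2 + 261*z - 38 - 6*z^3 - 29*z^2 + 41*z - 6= -6*z^3 - 42*z^2 + 588*z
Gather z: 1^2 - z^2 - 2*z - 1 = -z^2 - 2*z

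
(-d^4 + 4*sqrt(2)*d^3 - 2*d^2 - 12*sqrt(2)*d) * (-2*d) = 2*d^5 - 8*sqrt(2)*d^4 + 4*d^3 + 24*sqrt(2)*d^2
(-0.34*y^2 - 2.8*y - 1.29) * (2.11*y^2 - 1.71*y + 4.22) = -0.7174*y^4 - 5.3266*y^3 + 0.6313*y^2 - 9.6101*y - 5.4438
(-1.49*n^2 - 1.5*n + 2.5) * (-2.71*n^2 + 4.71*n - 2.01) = 4.0379*n^4 - 2.9529*n^3 - 10.8451*n^2 + 14.79*n - 5.025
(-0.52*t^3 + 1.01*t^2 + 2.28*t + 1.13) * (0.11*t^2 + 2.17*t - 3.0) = -0.0572*t^5 - 1.0173*t^4 + 4.0025*t^3 + 2.0419*t^2 - 4.3879*t - 3.39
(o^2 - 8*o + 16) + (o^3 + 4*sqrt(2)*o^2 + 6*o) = o^3 + o^2 + 4*sqrt(2)*o^2 - 2*o + 16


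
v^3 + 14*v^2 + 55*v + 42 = (v + 1)*(v + 6)*(v + 7)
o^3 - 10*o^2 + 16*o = o*(o - 8)*(o - 2)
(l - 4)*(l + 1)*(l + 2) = l^3 - l^2 - 10*l - 8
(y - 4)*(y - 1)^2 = y^3 - 6*y^2 + 9*y - 4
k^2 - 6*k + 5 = (k - 5)*(k - 1)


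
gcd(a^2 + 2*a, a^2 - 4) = a + 2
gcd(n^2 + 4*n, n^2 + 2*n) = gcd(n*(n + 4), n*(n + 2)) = n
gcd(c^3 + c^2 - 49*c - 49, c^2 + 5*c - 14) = c + 7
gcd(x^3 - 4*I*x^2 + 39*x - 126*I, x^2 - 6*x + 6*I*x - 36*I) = x + 6*I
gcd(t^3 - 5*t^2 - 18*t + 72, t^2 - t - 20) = t + 4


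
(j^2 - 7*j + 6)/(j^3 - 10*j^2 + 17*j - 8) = (j - 6)/(j^2 - 9*j + 8)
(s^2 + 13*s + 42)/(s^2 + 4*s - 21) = (s + 6)/(s - 3)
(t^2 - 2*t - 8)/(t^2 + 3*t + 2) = (t - 4)/(t + 1)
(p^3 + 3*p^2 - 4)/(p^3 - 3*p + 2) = (p + 2)/(p - 1)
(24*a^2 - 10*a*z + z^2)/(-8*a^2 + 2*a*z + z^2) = (24*a^2 - 10*a*z + z^2)/(-8*a^2 + 2*a*z + z^2)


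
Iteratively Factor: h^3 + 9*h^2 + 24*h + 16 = (h + 1)*(h^2 + 8*h + 16) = (h + 1)*(h + 4)*(h + 4)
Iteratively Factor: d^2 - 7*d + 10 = (d - 2)*(d - 5)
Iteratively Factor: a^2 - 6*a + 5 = (a - 5)*(a - 1)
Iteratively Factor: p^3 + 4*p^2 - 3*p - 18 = (p + 3)*(p^2 + p - 6) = (p - 2)*(p + 3)*(p + 3)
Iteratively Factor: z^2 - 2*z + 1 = (z - 1)*(z - 1)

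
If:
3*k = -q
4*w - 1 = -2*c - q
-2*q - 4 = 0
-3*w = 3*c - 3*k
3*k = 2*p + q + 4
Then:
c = -1/6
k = 2/3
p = 0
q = -2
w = 5/6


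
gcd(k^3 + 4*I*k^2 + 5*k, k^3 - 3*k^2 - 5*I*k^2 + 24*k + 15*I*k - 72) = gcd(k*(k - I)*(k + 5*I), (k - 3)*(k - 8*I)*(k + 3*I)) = 1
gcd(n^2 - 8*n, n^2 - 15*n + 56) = n - 8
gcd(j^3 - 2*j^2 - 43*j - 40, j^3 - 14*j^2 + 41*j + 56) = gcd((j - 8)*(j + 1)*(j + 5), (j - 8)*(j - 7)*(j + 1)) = j^2 - 7*j - 8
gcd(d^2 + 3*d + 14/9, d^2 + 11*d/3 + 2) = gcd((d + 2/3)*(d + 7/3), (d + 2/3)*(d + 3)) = d + 2/3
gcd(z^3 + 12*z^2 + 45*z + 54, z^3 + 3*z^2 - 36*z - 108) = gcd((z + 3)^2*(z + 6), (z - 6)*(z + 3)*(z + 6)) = z^2 + 9*z + 18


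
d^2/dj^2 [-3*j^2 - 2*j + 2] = -6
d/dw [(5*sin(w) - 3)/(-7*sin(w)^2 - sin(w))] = (35*cos(w) - 42/tan(w) - 3*cos(w)/sin(w)^2)/(7*sin(w) + 1)^2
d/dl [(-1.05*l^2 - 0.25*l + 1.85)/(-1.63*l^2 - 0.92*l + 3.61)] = (0.5585*l^2 - 1.55*l + 0.7995)/(2.6569*l^4 + 2.9992*l^3 - 10.9222*l^2 - 6.6424*l + 13.0321)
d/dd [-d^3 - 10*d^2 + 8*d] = -3*d^2 - 20*d + 8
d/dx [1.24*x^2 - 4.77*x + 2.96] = 2.48*x - 4.77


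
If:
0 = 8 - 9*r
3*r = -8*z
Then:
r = 8/9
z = -1/3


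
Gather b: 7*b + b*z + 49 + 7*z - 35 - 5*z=b*(z + 7) + 2*z + 14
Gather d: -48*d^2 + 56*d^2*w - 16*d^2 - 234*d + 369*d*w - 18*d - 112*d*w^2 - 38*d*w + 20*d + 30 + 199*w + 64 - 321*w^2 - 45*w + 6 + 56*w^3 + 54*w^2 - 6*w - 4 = d^2*(56*w - 64) + d*(-112*w^2 + 331*w - 232) + 56*w^3 - 267*w^2 + 148*w + 96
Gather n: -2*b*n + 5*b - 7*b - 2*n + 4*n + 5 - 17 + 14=-2*b + n*(2 - 2*b) + 2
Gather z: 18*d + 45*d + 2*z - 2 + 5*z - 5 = 63*d + 7*z - 7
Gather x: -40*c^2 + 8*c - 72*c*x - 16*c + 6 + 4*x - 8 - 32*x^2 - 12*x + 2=-40*c^2 - 8*c - 32*x^2 + x*(-72*c - 8)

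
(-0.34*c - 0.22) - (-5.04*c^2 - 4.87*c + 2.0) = 5.04*c^2 + 4.53*c - 2.22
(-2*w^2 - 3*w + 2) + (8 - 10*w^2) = -12*w^2 - 3*w + 10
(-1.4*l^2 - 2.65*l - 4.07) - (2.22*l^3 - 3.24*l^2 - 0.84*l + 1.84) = -2.22*l^3 + 1.84*l^2 - 1.81*l - 5.91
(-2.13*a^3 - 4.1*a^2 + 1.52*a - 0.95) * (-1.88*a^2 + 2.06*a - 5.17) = 4.0044*a^5 + 3.3202*a^4 - 0.291500000000001*a^3 + 26.1142*a^2 - 9.8154*a + 4.9115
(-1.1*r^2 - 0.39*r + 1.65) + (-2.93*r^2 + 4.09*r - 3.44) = -4.03*r^2 + 3.7*r - 1.79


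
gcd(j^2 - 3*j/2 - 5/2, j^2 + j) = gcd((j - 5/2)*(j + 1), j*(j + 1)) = j + 1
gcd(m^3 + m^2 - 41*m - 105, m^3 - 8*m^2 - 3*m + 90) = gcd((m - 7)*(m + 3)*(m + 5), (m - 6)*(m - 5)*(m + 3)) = m + 3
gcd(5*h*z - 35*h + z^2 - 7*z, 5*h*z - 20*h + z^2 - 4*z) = 5*h + z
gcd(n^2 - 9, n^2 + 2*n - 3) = n + 3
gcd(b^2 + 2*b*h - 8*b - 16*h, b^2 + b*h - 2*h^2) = b + 2*h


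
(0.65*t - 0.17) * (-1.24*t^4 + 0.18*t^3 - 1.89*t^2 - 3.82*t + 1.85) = -0.806*t^5 + 0.3278*t^4 - 1.2591*t^3 - 2.1617*t^2 + 1.8519*t - 0.3145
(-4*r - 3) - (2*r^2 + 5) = -2*r^2 - 4*r - 8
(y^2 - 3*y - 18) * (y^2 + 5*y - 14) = y^4 + 2*y^3 - 47*y^2 - 48*y + 252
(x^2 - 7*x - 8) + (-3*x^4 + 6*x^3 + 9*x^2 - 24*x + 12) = -3*x^4 + 6*x^3 + 10*x^2 - 31*x + 4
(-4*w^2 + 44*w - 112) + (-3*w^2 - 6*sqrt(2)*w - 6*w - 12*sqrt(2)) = -7*w^2 - 6*sqrt(2)*w + 38*w - 112 - 12*sqrt(2)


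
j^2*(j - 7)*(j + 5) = j^4 - 2*j^3 - 35*j^2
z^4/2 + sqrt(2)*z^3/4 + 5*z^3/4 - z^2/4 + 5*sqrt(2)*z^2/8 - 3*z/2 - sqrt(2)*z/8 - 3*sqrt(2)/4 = (z/2 + 1)*(z - 1)*(z + 3/2)*(z + sqrt(2)/2)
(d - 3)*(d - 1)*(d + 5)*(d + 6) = d^4 + 7*d^3 - 11*d^2 - 87*d + 90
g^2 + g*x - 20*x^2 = (g - 4*x)*(g + 5*x)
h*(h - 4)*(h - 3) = h^3 - 7*h^2 + 12*h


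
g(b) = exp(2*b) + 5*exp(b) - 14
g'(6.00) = 327526.73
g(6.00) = 164757.94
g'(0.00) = 7.00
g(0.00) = -8.00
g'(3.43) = 2061.12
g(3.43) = 1093.75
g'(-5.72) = 0.02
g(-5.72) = -13.98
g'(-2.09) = 0.65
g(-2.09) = -13.37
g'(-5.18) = 0.03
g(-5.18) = -13.97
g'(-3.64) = 0.13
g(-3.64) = -13.87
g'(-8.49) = 0.00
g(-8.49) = -14.00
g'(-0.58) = 3.43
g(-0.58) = -10.89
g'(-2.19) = 0.58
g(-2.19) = -13.43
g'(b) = 2*exp(2*b) + 5*exp(b)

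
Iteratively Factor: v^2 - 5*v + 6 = (v - 3)*(v - 2)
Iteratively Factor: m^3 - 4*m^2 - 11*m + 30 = (m - 5)*(m^2 + m - 6) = (m - 5)*(m - 2)*(m + 3)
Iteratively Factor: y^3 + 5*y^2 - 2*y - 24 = (y + 4)*(y^2 + y - 6) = (y - 2)*(y + 4)*(y + 3)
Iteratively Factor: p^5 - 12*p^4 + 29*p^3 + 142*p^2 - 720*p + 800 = (p - 5)*(p^4 - 7*p^3 - 6*p^2 + 112*p - 160) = (p - 5)^2*(p^3 - 2*p^2 - 16*p + 32) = (p - 5)^2*(p - 2)*(p^2 - 16) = (p - 5)^2*(p - 4)*(p - 2)*(p + 4)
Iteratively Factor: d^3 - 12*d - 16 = (d + 2)*(d^2 - 2*d - 8) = (d - 4)*(d + 2)*(d + 2)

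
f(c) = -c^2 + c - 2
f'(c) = 1 - 2*c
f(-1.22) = -4.71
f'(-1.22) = 3.44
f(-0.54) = -2.83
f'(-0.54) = 2.08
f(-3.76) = -19.90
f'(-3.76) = 8.52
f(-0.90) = -3.71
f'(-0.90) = 2.80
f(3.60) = -11.36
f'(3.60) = -6.20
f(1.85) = -3.57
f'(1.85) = -2.70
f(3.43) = -10.33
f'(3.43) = -5.86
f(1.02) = -2.02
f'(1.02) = -1.04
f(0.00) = -2.00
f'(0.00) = 1.00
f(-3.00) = -14.00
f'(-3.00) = 7.00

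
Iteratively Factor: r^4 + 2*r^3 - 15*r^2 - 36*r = (r + 3)*(r^3 - r^2 - 12*r) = (r - 4)*(r + 3)*(r^2 + 3*r) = (r - 4)*(r + 3)^2*(r)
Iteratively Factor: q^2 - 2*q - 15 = (q - 5)*(q + 3)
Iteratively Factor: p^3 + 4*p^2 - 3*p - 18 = (p + 3)*(p^2 + p - 6) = (p + 3)^2*(p - 2)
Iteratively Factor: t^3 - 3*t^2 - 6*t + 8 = (t - 1)*(t^2 - 2*t - 8) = (t - 1)*(t + 2)*(t - 4)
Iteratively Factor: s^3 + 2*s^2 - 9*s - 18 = (s + 3)*(s^2 - s - 6) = (s - 3)*(s + 3)*(s + 2)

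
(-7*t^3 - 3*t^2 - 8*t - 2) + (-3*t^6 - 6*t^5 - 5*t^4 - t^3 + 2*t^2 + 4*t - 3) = -3*t^6 - 6*t^5 - 5*t^4 - 8*t^3 - t^2 - 4*t - 5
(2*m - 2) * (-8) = 16 - 16*m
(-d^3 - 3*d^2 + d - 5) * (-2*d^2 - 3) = 2*d^5 + 6*d^4 + d^3 + 19*d^2 - 3*d + 15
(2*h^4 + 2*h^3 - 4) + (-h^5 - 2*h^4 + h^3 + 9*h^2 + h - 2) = -h^5 + 3*h^3 + 9*h^2 + h - 6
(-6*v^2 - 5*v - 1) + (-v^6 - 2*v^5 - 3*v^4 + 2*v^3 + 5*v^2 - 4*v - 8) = -v^6 - 2*v^5 - 3*v^4 + 2*v^3 - v^2 - 9*v - 9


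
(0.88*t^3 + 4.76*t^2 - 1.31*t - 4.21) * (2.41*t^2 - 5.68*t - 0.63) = 2.1208*t^5 + 6.4732*t^4 - 30.7483*t^3 - 5.7041*t^2 + 24.7381*t + 2.6523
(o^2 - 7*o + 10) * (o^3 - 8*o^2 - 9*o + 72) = o^5 - 15*o^4 + 57*o^3 + 55*o^2 - 594*o + 720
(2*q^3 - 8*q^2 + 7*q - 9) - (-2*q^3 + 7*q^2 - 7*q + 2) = 4*q^3 - 15*q^2 + 14*q - 11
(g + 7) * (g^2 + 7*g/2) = g^3 + 21*g^2/2 + 49*g/2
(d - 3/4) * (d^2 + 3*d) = d^3 + 9*d^2/4 - 9*d/4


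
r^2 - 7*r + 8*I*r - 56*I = (r - 7)*(r + 8*I)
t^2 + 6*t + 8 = (t + 2)*(t + 4)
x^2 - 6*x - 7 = (x - 7)*(x + 1)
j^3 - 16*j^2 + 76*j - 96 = (j - 8)*(j - 6)*(j - 2)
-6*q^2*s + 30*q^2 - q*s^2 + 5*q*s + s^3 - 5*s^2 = (-3*q + s)*(2*q + s)*(s - 5)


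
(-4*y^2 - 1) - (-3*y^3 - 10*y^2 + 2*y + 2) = 3*y^3 + 6*y^2 - 2*y - 3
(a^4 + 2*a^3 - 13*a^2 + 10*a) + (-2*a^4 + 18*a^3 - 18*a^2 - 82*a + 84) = -a^4 + 20*a^3 - 31*a^2 - 72*a + 84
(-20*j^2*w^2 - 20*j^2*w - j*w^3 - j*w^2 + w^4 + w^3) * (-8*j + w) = 160*j^3*w^2 + 160*j^3*w - 12*j^2*w^3 - 12*j^2*w^2 - 9*j*w^4 - 9*j*w^3 + w^5 + w^4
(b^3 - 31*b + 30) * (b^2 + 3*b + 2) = b^5 + 3*b^4 - 29*b^3 - 63*b^2 + 28*b + 60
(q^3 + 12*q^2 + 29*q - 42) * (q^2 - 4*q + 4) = q^5 + 8*q^4 - 15*q^3 - 110*q^2 + 284*q - 168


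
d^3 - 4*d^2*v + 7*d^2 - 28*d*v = d*(d + 7)*(d - 4*v)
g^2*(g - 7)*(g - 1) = g^4 - 8*g^3 + 7*g^2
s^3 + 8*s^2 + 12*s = s*(s + 2)*(s + 6)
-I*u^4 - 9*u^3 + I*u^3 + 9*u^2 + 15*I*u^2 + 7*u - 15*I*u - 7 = (u - 7*I)*(u - I)^2*(-I*u + I)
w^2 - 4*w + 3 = (w - 3)*(w - 1)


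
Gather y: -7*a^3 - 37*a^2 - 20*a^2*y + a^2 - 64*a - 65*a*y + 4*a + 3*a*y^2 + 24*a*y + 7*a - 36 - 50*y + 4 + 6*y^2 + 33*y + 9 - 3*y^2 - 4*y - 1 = -7*a^3 - 36*a^2 - 53*a + y^2*(3*a + 3) + y*(-20*a^2 - 41*a - 21) - 24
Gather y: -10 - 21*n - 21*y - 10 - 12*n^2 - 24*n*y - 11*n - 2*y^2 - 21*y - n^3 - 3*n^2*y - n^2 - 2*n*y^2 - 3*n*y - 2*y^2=-n^3 - 13*n^2 - 32*n + y^2*(-2*n - 4) + y*(-3*n^2 - 27*n - 42) - 20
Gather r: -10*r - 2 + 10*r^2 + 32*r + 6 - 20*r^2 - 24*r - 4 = -10*r^2 - 2*r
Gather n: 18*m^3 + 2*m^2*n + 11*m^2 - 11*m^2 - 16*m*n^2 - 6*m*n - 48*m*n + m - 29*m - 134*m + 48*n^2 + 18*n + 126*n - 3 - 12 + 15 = 18*m^3 - 162*m + n^2*(48 - 16*m) + n*(2*m^2 - 54*m + 144)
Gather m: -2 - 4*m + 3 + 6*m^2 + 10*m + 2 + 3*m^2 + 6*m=9*m^2 + 12*m + 3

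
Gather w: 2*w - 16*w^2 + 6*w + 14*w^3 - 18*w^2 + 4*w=14*w^3 - 34*w^2 + 12*w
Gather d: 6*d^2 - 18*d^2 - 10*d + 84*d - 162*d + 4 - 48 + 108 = -12*d^2 - 88*d + 64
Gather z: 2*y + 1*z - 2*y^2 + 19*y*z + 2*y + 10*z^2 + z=-2*y^2 + 4*y + 10*z^2 + z*(19*y + 2)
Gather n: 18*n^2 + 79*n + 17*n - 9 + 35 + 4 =18*n^2 + 96*n + 30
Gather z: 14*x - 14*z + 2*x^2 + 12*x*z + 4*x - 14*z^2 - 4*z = 2*x^2 + 18*x - 14*z^2 + z*(12*x - 18)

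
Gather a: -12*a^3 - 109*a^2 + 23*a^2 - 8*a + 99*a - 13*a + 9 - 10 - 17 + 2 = -12*a^3 - 86*a^2 + 78*a - 16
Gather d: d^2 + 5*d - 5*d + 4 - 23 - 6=d^2 - 25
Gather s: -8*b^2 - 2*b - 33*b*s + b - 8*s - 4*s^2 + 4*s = -8*b^2 - b - 4*s^2 + s*(-33*b - 4)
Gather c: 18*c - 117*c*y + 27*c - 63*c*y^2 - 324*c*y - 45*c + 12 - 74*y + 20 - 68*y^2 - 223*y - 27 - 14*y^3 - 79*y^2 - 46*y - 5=c*(-63*y^2 - 441*y) - 14*y^3 - 147*y^2 - 343*y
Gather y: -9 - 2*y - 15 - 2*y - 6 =-4*y - 30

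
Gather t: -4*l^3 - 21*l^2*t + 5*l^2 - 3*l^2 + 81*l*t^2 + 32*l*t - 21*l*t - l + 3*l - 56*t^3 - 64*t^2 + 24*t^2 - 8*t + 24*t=-4*l^3 + 2*l^2 + 2*l - 56*t^3 + t^2*(81*l - 40) + t*(-21*l^2 + 11*l + 16)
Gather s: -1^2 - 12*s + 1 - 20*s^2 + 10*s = -20*s^2 - 2*s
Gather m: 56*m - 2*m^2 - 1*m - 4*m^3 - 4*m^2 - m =-4*m^3 - 6*m^2 + 54*m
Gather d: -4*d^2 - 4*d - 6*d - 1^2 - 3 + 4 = -4*d^2 - 10*d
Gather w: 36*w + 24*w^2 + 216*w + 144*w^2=168*w^2 + 252*w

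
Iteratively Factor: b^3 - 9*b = (b + 3)*(b^2 - 3*b) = b*(b + 3)*(b - 3)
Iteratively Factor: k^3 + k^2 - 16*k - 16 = (k + 1)*(k^2 - 16) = (k + 1)*(k + 4)*(k - 4)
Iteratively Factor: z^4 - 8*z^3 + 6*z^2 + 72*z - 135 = (z + 3)*(z^3 - 11*z^2 + 39*z - 45) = (z - 3)*(z + 3)*(z^2 - 8*z + 15) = (z - 3)^2*(z + 3)*(z - 5)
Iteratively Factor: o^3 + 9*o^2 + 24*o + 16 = (o + 1)*(o^2 + 8*o + 16) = (o + 1)*(o + 4)*(o + 4)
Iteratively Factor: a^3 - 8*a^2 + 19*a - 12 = (a - 4)*(a^2 - 4*a + 3) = (a - 4)*(a - 1)*(a - 3)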